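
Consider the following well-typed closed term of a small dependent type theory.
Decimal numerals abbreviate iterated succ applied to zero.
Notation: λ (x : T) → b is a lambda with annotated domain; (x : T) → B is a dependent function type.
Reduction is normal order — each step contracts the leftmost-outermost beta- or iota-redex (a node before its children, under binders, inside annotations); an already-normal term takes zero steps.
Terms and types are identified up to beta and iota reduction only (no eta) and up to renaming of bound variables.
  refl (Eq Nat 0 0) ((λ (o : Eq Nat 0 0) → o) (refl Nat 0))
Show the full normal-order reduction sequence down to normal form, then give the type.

reduction (normal order):
  refl (Eq Nat 0 0) ((λ (o : Eq Nat 0 0) → o) (refl Nat 0))
  ~> refl (Eq Nat 0 0) (refl Nat 0)
inferred type:
  Eq (Eq Nat 0 0) (refl Nat 0) (refl Nat 0)


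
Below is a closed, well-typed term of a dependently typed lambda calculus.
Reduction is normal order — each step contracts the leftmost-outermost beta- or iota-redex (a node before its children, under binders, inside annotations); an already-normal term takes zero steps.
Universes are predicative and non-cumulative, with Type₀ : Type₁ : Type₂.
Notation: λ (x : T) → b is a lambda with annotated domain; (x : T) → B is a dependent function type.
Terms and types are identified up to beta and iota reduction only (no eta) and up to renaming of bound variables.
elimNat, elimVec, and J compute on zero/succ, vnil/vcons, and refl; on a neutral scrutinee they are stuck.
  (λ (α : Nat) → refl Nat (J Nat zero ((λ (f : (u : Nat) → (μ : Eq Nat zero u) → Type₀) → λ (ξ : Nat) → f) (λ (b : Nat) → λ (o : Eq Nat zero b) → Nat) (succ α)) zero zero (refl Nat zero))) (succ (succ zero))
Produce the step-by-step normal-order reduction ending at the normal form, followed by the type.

normal-order reduction:
  (λ (α : Nat) → refl Nat (J Nat zero ((λ (f : (u : Nat) → (μ : Eq Nat zero u) → Type₀) → λ (ξ : Nat) → f) (λ (b : Nat) → λ (o : Eq Nat zero b) → Nat) (succ α)) zero zero (refl Nat zero))) (succ (succ zero))
  ~> refl Nat (J Nat zero ((λ (α : (f : Nat) → (u : Eq Nat zero f) → Type₀) → λ (μ : Nat) → α) (λ (ξ : Nat) → λ (b : Eq Nat zero ξ) → Nat) (succ (succ (succ zero)))) zero zero (refl Nat zero))
  ~> refl Nat zero
inferred type:
  Eq Nat zero zero


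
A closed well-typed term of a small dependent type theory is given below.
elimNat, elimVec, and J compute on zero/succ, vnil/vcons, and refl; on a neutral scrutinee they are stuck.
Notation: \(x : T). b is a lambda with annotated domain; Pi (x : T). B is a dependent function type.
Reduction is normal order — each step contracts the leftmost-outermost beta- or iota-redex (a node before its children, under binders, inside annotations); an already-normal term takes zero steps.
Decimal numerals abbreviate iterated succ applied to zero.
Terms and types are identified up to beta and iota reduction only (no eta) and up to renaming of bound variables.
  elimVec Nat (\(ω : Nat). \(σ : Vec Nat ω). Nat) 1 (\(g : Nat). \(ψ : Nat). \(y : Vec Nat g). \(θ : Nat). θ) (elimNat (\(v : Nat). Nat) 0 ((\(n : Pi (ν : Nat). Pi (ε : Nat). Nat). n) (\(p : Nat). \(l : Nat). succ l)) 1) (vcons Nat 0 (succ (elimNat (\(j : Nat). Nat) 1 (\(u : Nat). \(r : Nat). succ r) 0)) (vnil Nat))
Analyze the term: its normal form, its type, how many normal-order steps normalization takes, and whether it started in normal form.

reduced normal form:
  1
type:
  Nat
steps to reach normal form (normal order): 6
already normal: no
first redex: an elimVec iota-redex


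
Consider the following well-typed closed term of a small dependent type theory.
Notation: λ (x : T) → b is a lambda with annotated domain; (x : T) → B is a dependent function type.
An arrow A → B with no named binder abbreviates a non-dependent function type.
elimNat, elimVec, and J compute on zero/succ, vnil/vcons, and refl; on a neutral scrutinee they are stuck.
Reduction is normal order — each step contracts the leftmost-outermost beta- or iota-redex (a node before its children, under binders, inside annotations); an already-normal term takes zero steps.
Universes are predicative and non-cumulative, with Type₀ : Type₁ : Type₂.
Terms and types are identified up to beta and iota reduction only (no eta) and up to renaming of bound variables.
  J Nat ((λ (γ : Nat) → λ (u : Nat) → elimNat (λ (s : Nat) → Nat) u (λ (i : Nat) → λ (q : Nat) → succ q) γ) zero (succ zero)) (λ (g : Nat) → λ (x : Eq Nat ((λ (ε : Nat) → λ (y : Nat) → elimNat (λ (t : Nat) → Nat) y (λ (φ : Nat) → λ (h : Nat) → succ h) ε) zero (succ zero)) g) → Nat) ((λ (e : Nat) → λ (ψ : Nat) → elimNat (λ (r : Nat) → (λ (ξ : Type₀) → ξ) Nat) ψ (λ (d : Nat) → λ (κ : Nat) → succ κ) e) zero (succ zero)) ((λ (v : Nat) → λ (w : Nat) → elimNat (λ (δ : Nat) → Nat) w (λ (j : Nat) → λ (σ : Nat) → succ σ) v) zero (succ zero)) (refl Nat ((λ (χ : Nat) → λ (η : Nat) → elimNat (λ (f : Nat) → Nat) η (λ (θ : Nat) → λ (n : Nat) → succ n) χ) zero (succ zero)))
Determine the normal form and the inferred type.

resulting normal form:
  succ zero
type:
  Nat
observation: the first redex contracted is a J iota-redex; the normal form is reached in 4 normal-order steps.


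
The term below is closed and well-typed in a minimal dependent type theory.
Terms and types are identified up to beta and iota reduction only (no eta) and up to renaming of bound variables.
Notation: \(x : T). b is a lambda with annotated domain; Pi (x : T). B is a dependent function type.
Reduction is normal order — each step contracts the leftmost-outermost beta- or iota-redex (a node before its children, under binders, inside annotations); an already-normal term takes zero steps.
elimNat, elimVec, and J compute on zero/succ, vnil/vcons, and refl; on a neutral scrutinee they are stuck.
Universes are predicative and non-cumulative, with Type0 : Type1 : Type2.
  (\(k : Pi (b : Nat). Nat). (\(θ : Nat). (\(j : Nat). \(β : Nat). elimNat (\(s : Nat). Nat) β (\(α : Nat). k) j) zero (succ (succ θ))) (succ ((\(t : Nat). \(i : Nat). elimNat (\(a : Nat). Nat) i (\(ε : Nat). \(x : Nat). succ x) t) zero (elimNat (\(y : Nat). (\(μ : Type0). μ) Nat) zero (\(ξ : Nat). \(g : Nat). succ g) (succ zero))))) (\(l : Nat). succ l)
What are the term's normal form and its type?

resulting normal form:
  succ (succ (succ (succ zero)))
type:
  Nat
observation: 12 normal-order steps separate the term from its normal form.


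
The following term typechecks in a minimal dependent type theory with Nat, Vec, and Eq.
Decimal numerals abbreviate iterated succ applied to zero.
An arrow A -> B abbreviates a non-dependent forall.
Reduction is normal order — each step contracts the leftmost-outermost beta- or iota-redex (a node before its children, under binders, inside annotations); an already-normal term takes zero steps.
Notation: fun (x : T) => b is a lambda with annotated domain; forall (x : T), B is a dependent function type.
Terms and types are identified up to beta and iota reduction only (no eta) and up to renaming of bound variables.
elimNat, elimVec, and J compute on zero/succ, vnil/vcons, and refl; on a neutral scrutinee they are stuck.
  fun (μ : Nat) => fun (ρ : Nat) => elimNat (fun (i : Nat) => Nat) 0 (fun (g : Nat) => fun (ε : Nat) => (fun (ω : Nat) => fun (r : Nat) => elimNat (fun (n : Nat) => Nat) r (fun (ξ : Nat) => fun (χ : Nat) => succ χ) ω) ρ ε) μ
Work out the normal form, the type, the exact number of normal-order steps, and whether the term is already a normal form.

normal form:
  fun (μ : Nat) => fun (ρ : Nat) => elimNat (fun (i : Nat) => Nat) 0 (fun (g : Nat) => fun (ε : Nat) => elimNat (fun (ω : Nat) => Nat) ε (fun (r : Nat) => fun (n : Nat) => succ n) ρ) μ
the term's type:
  Nat -> Nat -> Nat
steps to reach normal form (normal order): 2
started in normal form: no
first contracted redex: a beta-redex


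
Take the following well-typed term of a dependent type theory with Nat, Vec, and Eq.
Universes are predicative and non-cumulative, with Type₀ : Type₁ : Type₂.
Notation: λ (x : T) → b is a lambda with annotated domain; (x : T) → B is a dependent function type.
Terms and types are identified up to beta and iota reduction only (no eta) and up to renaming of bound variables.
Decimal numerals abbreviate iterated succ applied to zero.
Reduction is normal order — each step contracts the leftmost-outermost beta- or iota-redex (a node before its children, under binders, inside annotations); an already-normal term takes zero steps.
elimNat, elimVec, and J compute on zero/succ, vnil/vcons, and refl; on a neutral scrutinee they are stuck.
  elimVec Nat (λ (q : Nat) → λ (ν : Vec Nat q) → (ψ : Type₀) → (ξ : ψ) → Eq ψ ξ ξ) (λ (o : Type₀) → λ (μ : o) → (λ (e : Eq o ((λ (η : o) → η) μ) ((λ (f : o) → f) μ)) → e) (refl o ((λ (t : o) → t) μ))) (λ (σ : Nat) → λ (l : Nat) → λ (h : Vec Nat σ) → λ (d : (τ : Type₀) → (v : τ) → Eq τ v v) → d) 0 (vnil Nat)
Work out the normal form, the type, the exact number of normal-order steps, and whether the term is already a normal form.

normal form:
  λ (q : Type₀) → λ (ν : q) → refl q ν
type:
  (q : Type₀) → (ν : q) → Eq q ν ν
normal-order step count: 3
already normal: no
first contracted redex: an elimVec iota-redex


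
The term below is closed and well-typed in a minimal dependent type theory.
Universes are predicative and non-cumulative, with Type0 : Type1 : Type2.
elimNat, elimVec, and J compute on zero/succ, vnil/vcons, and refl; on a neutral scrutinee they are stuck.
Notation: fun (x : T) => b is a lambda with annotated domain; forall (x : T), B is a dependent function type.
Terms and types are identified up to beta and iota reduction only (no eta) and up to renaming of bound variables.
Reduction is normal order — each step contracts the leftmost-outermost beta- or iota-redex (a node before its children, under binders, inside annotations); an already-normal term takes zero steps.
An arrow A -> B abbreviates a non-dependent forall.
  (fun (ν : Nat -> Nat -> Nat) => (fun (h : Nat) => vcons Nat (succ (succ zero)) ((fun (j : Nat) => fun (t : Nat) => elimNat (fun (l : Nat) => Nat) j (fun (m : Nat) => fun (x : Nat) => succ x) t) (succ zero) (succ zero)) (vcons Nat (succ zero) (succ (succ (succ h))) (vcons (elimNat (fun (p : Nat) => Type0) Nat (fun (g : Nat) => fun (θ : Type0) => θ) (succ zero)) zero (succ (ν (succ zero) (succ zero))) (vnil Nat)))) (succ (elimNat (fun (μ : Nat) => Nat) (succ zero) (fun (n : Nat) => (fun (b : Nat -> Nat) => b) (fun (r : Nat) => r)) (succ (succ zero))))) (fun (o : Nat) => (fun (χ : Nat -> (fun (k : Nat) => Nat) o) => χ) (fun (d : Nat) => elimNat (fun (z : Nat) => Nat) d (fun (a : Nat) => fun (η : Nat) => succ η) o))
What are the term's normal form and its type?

normal form:
  vcons Nat (succ (succ zero)) (succ (succ zero)) (vcons Nat (succ zero) (succ (succ (succ (succ (succ zero))))) (vcons Nat zero (succ (succ (succ zero))) (vnil Nat)))
inferred type:
  Vec Nat (succ (succ (succ zero)))
observation: contracting a beta-redex first, the term normalizes in 28 steps.


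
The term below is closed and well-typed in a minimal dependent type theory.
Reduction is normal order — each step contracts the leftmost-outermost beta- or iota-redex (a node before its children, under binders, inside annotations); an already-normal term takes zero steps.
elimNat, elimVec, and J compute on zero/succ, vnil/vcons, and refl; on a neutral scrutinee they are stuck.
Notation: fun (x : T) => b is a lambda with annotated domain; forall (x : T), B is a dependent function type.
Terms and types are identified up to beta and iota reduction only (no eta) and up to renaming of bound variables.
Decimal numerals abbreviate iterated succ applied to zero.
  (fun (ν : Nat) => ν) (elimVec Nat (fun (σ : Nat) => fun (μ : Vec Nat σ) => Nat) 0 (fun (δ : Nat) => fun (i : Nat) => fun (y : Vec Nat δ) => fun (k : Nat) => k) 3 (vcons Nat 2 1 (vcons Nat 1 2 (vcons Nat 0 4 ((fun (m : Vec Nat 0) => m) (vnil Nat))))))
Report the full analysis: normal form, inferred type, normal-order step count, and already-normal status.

reduced normal form:
  0
inferred type:
  Nat
reduction steps (normal order): 18
started in normal form: no
first redex: a beta-redex


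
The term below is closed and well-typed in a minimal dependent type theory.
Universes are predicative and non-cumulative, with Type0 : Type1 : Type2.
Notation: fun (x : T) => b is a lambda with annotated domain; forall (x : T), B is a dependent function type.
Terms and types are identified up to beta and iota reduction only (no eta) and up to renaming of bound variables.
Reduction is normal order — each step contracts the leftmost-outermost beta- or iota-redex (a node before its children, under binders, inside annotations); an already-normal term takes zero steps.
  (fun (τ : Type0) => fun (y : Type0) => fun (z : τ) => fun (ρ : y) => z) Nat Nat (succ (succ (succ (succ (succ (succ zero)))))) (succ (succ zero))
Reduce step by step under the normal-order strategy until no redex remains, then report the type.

reduction (normal order):
  (fun (τ : Type0) => fun (y : Type0) => fun (z : τ) => fun (ρ : y) => z) Nat Nat (succ (succ (succ (succ (succ (succ zero)))))) (succ (succ zero))
  ~> (fun (τ : Type0) => fun (y : Nat) => fun (z : τ) => y) Nat (succ (succ (succ (succ (succ (succ zero)))))) (succ (succ zero))
  ~> (fun (τ : Nat) => fun (y : Nat) => τ) (succ (succ (succ (succ (succ (succ zero)))))) (succ (succ zero))
  ~> (fun (τ : Nat) => succ (succ (succ (succ (succ (succ zero)))))) (succ (succ zero))
  ~> succ (succ (succ (succ (succ (succ zero)))))
inferred type:
  Nat


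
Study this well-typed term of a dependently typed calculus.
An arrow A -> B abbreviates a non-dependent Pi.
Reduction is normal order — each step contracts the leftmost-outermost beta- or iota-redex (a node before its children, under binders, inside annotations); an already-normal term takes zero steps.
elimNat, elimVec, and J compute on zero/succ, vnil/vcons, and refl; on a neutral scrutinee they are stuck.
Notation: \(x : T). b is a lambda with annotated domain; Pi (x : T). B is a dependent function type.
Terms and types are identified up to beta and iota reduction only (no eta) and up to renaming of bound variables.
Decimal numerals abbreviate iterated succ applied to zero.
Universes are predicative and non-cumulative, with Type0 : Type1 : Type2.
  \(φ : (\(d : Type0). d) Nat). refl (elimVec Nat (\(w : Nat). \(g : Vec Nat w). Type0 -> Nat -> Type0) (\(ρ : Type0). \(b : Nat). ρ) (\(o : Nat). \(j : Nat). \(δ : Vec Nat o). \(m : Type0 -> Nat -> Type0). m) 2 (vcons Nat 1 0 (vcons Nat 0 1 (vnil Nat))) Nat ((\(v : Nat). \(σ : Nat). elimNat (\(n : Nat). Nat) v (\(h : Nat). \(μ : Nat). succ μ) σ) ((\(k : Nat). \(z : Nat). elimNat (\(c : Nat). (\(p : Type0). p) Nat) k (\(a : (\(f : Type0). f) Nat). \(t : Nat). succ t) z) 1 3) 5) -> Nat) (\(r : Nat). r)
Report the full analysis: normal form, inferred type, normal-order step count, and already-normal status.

resulting normal form:
  \(φ : Nat). refl (Nat -> Nat) (\(d : Nat). d)
the term's type:
  Nat -> Eq (Nat -> Nat) (\(φ : Nat). φ) (\(d : Nat). d)
reduction steps (normal order): 14
term was already normal: no
first redex: a beta-redex


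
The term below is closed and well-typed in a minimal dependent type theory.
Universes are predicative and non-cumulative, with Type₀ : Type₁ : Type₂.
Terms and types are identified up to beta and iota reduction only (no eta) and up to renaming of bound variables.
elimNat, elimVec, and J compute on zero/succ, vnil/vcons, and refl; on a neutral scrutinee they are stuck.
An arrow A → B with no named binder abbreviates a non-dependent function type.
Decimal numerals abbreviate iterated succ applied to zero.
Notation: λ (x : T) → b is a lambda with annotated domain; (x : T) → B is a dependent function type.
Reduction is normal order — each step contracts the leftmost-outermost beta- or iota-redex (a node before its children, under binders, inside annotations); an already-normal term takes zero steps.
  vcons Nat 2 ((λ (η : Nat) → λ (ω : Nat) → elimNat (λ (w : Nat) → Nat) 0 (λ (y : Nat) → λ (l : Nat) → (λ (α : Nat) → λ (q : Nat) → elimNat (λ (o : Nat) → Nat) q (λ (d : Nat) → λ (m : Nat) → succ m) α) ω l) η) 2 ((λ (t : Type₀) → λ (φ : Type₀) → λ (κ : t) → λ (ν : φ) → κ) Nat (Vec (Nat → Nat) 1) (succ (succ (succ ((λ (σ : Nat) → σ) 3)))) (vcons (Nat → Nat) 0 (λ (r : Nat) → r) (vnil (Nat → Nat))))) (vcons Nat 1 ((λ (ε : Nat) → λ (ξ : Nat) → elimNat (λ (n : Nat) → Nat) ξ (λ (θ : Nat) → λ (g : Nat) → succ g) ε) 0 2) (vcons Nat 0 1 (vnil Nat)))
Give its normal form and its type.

resulting normal form:
  vcons Nat 2 12 (vcons Nat 1 2 (vcons Nat 0 1 (vnil Nat)))
the term's type:
  Vec Nat 3


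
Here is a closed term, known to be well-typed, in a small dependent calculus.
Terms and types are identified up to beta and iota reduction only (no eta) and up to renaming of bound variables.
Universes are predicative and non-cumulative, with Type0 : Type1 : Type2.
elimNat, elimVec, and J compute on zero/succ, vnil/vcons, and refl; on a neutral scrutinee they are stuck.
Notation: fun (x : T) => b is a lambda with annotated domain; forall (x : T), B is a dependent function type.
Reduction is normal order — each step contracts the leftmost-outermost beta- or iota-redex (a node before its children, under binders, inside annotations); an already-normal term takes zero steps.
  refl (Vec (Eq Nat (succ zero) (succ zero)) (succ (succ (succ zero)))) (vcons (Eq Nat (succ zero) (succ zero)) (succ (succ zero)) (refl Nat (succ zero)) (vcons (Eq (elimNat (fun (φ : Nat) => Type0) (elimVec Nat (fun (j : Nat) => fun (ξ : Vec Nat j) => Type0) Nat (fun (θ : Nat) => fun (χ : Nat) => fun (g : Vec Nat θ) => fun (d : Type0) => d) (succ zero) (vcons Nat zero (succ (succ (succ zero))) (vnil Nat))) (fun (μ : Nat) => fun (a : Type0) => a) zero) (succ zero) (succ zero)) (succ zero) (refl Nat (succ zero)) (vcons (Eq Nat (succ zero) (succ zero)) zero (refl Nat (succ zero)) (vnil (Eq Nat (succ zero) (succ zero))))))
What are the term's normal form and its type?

normal form:
  refl (Vec (Eq Nat (succ zero) (succ zero)) (succ (succ (succ zero)))) (vcons (Eq Nat (succ zero) (succ zero)) (succ (succ zero)) (refl Nat (succ zero)) (vcons (Eq Nat (succ zero) (succ zero)) (succ zero) (refl Nat (succ zero)) (vcons (Eq Nat (succ zero) (succ zero)) zero (refl Nat (succ zero)) (vnil (Eq Nat (succ zero) (succ zero))))))
the term's type:
  Eq (Vec (Eq Nat (succ zero) (succ zero)) (succ (succ (succ zero)))) (vcons (Eq Nat (succ zero) (succ zero)) (succ (succ zero)) (refl Nat (succ zero)) (vcons (Eq Nat (succ zero) (succ zero)) (succ zero) (refl Nat (succ zero)) (vcons (Eq Nat (succ zero) (succ zero)) zero (refl Nat (succ zero)) (vnil (Eq Nat (succ zero) (succ zero)))))) (vcons (Eq Nat (succ zero) (succ zero)) (succ (succ zero)) (refl Nat (succ zero)) (vcons (Eq Nat (succ zero) (succ zero)) (succ zero) (refl Nat (succ zero)) (vcons (Eq Nat (succ zero) (succ zero)) zero (refl Nat (succ zero)) (vnil (Eq Nat (succ zero) (succ zero))))))
observation: normalization takes exactly 7 steps under the normal-order strategy.


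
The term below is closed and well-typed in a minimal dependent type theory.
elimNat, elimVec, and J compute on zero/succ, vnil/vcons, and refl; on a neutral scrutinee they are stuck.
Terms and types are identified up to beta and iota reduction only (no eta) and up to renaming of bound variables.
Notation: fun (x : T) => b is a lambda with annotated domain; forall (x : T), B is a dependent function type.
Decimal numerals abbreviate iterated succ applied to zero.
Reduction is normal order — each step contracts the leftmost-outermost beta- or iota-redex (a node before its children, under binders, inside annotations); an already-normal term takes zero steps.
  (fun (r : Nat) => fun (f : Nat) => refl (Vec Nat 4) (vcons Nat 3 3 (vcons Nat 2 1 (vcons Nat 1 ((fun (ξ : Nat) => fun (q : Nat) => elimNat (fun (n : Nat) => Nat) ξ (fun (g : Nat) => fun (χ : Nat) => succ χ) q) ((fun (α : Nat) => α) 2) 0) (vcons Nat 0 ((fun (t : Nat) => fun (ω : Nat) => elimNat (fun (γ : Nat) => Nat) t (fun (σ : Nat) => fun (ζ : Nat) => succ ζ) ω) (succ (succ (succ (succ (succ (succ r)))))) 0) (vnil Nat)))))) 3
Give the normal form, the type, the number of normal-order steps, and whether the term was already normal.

reduced normal form:
  fun (r : Nat) => refl (Vec Nat 4) (vcons Nat 3 3 (vcons Nat 2 1 (vcons Nat 1 2 (vcons Nat 0 9 (vnil Nat)))))
the term's type:
  forall (r : Nat), Eq (Vec Nat 4) (vcons Nat 3 3 (vcons Nat 2 1 (vcons Nat 1 2 (vcons Nat 0 9 (vnil Nat))))) (vcons Nat 3 3 (vcons Nat 2 1 (vcons Nat 1 2 (vcons Nat 0 9 (vnil Nat)))))
reduction steps (normal order): 8
started in normal form: no
first redex: a beta-redex


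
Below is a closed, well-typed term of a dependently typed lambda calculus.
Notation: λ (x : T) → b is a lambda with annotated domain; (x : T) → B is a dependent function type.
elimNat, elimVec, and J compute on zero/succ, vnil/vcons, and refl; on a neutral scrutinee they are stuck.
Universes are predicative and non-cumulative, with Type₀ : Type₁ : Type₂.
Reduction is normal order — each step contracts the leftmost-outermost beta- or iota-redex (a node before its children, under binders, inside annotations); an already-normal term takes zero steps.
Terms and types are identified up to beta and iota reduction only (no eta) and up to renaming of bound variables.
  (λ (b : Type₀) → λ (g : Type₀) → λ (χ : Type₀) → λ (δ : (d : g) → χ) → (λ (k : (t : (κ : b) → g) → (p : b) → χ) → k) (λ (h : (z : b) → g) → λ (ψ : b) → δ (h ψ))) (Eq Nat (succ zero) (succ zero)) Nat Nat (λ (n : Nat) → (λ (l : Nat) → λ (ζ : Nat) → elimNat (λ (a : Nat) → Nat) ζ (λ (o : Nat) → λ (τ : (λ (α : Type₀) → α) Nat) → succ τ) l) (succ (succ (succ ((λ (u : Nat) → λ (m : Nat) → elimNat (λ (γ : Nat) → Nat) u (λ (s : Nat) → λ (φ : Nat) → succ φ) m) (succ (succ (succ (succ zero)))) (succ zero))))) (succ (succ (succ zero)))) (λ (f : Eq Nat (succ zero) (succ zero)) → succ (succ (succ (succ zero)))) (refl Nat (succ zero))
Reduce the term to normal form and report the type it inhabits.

reduced normal form:
  succ (succ (succ (succ (succ (succ (succ (succ (succ (succ (succ zero))))))))))
type:
  Nat


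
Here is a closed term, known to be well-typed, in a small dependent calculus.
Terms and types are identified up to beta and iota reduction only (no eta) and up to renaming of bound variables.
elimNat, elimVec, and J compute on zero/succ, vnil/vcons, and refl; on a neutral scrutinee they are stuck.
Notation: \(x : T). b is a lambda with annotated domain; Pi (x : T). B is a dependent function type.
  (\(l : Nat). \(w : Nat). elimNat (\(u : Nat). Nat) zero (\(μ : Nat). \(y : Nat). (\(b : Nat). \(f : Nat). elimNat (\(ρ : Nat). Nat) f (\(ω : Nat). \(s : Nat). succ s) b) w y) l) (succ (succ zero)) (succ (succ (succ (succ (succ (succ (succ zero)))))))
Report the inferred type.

the term's type:
  Nat


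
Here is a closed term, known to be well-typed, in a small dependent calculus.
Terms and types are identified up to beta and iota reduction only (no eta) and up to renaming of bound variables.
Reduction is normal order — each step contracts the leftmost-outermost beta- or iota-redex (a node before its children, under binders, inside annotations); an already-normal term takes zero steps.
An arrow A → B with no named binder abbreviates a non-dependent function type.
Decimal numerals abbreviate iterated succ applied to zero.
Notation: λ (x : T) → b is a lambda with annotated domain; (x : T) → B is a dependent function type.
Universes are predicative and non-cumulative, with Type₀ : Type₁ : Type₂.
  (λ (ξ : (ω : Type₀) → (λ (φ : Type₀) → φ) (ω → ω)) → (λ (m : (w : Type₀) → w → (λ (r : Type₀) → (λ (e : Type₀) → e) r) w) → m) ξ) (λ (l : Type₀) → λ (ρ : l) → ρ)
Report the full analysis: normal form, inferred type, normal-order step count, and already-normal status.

reduced normal form:
  λ (ξ : Type₀) → λ (ω : ξ) → ω
inferred type:
  (ξ : Type₀) → ξ → ξ
reduction steps (normal order): 2
started in normal form: no
first redex: a beta-redex


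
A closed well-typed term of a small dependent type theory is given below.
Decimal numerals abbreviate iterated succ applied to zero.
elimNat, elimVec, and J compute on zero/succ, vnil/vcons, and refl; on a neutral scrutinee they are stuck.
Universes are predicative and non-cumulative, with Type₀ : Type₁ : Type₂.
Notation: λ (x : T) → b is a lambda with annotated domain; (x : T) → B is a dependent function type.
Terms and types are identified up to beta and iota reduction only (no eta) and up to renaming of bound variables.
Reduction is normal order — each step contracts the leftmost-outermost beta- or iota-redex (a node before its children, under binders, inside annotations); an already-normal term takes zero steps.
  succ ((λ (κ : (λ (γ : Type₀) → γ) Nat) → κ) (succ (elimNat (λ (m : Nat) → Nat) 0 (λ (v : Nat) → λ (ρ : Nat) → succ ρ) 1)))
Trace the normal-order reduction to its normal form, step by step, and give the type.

reduction (normal order):
  succ ((λ (κ : (λ (γ : Type₀) → γ) Nat) → κ) (succ (elimNat (λ (m : Nat) → Nat) 0 (λ (v : Nat) → λ (ρ : Nat) → succ ρ) 1)))
  ~> succ (succ (elimNat (λ (κ : Nat) → Nat) 0 (λ (γ : Nat) → λ (m : Nat) → succ m) 1))
  ~> succ (succ ((λ (κ : Nat) → λ (γ : Nat) → succ γ) 0 (elimNat (λ (m : Nat) → Nat) 0 (λ (v : Nat) → λ (ρ : Nat) → succ ρ) 0)))
  ~> succ (succ ((λ (κ : Nat) → succ κ) (elimNat (λ (γ : Nat) → Nat) 0 (λ (m : Nat) → λ (v : Nat) → succ v) 0)))
  ~> succ (succ (succ (elimNat (λ (κ : Nat) → Nat) 0 (λ (γ : Nat) → λ (m : Nat) → succ m) 0)))
  ~> 3
inferred type:
  Nat


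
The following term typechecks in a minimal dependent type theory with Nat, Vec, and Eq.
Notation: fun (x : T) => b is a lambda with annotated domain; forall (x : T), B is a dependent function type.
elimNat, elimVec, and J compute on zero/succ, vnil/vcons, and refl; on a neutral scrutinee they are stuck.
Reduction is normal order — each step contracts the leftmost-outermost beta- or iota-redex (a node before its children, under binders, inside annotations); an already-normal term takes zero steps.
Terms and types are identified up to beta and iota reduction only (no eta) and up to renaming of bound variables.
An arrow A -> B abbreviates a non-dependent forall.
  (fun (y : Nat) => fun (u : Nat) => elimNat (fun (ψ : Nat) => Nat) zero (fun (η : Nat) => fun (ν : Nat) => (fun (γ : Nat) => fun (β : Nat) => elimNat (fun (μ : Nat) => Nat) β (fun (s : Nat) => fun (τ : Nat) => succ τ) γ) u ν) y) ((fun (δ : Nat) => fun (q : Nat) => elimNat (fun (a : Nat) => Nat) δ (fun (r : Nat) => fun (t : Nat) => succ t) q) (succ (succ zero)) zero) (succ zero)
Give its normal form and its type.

resulting normal form:
  succ (succ zero)
the term's type:
  Nat
observation: 18 normal-order steps normalize the term, beginning with a beta-redex.


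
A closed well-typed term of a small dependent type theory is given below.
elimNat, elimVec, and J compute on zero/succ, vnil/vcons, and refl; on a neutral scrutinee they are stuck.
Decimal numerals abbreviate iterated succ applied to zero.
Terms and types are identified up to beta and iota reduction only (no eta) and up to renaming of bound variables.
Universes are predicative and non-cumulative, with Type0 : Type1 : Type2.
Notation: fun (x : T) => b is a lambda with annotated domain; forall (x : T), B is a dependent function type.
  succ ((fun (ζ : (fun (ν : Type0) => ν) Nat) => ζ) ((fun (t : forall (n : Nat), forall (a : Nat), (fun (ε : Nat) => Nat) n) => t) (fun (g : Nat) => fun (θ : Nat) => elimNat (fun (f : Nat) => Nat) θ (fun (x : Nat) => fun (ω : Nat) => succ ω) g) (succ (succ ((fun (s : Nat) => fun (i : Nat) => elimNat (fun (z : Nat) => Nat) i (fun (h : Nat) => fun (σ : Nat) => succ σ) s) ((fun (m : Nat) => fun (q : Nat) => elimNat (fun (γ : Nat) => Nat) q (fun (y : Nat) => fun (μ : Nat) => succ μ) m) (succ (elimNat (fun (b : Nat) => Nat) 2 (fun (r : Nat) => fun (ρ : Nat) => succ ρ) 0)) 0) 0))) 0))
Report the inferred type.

the term's type:
  Nat


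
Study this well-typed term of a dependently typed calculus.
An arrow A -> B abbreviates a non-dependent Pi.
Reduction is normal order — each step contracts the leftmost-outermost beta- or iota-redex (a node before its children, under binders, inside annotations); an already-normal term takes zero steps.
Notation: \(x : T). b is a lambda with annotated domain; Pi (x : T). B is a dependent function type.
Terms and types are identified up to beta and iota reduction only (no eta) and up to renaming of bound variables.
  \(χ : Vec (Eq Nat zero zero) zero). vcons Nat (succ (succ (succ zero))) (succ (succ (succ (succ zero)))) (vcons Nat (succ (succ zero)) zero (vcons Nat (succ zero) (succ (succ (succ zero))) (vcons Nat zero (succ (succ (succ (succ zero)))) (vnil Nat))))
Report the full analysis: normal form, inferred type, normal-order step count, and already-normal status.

normal form:
  \(χ : Vec (Eq Nat zero zero) zero). vcons Nat (succ (succ (succ zero))) (succ (succ (succ (succ zero)))) (vcons Nat (succ (succ zero)) zero (vcons Nat (succ zero) (succ (succ (succ zero))) (vcons Nat zero (succ (succ (succ (succ zero)))) (vnil Nat))))
the term's type:
  Vec (Eq Nat zero zero) zero -> Vec Nat (succ (succ (succ (succ zero))))
reduction steps (normal order): 0
already normal: yes


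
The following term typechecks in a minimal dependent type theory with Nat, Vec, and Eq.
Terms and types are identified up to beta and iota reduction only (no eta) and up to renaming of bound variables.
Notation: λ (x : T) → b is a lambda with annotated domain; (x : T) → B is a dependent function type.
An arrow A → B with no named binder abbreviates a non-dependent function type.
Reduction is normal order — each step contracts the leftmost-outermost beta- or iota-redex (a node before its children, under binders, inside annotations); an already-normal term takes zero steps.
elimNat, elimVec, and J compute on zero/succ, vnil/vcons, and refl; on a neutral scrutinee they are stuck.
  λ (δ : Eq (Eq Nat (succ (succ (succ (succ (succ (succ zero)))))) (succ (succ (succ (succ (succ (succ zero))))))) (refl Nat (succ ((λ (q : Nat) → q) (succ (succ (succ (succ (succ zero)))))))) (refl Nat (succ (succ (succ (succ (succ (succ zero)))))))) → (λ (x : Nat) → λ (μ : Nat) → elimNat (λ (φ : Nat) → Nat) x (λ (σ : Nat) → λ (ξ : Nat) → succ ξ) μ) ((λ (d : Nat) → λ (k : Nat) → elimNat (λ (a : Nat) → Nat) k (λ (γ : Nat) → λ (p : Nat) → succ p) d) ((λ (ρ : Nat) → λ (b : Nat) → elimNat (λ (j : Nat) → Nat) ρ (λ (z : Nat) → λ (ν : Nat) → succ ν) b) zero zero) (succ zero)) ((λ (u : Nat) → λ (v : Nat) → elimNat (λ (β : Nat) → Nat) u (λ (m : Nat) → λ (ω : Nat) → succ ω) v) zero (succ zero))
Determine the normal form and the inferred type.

resulting normal form:
  λ (δ : Eq (Eq Nat (succ (succ (succ (succ (succ (succ zero)))))) (succ (succ (succ (succ (succ (succ zero))))))) (refl Nat (succ (succ (succ (succ (succ (succ zero))))))) (refl Nat (succ (succ (succ (succ (succ (succ zero)))))))) → succ (succ zero)
the term's type:
  Eq (Eq Nat (succ (succ (succ (succ (succ (succ zero)))))) (succ (succ (succ (succ (succ (succ zero))))))) (refl Nat (succ (succ (succ (succ (succ (succ zero))))))) (refl Nat (succ (succ (succ (succ (succ (succ zero))))))) → Nat
observation: 19 normal-order steps normalize the term, beginning with a beta-redex.


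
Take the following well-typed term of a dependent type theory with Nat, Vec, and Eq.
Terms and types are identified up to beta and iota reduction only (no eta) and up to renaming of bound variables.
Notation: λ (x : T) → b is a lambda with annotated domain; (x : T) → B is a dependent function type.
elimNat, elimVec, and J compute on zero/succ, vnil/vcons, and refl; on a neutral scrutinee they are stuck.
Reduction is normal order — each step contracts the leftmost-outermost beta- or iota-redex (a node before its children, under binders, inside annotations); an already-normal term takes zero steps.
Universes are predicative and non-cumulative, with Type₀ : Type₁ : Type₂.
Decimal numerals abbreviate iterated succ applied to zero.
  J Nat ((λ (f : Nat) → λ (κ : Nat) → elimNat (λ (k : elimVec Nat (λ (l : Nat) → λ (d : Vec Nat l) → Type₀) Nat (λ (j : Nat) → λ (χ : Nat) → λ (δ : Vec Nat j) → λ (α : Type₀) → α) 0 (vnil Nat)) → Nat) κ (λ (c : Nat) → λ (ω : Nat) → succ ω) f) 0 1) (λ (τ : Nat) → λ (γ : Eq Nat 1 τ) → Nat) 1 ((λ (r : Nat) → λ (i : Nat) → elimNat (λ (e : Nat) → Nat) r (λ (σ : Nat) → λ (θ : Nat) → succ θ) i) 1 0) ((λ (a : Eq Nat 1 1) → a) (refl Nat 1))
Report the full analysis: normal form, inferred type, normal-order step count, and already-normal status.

normal form:
  1
the term's type:
  Nat
normal-order step count: 8
started in normal form: no
first redex: a beta-redex


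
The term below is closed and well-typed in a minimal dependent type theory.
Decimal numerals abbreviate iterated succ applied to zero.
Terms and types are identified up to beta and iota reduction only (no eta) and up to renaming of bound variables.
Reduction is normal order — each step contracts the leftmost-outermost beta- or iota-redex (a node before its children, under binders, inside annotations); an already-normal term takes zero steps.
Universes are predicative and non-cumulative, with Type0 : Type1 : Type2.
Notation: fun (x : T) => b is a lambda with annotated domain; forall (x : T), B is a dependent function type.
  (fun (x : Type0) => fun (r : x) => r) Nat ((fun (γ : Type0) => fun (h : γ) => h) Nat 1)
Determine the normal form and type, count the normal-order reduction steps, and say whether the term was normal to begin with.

resulting normal form:
  1
the term's type:
  Nat
steps to reach normal form (normal order): 4
started in normal form: no
first contracted redex: a beta-redex


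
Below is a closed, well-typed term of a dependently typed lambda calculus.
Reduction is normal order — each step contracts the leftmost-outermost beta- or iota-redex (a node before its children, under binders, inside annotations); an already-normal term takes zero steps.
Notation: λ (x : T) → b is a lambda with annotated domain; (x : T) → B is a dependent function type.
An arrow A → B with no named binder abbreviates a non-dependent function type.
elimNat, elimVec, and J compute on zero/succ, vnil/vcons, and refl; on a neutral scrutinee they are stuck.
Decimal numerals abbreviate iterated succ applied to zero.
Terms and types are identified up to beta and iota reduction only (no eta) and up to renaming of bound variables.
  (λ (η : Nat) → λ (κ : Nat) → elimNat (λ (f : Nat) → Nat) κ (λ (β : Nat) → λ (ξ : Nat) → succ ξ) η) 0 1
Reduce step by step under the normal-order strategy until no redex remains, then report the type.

reduction (normal order):
  (λ (η : Nat) → λ (κ : Nat) → elimNat (λ (f : Nat) → Nat) κ (λ (β : Nat) → λ (ξ : Nat) → succ ξ) η) 0 1
  ~> (λ (η : Nat) → elimNat (λ (κ : Nat) → Nat) η (λ (f : Nat) → λ (β : Nat) → succ β) 0) 1
  ~> elimNat (λ (η : Nat) → Nat) 1 (λ (κ : Nat) → λ (f : Nat) → succ f) 0
  ~> 1
inferred type:
  Nat


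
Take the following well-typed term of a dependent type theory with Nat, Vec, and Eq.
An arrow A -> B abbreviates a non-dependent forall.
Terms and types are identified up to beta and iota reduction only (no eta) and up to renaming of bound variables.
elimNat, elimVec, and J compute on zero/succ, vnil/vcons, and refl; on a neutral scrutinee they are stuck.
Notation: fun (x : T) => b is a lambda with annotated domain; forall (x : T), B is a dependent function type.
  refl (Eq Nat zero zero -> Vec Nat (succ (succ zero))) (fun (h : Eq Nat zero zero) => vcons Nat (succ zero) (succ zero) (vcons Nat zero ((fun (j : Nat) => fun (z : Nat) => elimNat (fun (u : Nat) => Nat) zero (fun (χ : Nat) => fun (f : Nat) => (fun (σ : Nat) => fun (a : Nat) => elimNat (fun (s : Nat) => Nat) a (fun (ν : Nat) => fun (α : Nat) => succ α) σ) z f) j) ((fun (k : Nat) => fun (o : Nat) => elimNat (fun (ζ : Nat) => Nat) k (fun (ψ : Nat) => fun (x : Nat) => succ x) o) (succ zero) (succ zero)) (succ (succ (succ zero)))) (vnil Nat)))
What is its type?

the term's type:
  Eq (Eq Nat zero zero -> Vec Nat (succ (succ zero))) (fun (h : Eq Nat zero zero) => vcons Nat (succ zero) (succ zero) (vcons Nat zero (succ (succ (succ (succ (succ (succ zero)))))) (vnil Nat))) (fun (j : Eq Nat zero zero) => vcons Nat (succ zero) (succ zero) (vcons Nat zero (succ (succ (succ (succ (succ (succ zero)))))) (vnil Nat)))


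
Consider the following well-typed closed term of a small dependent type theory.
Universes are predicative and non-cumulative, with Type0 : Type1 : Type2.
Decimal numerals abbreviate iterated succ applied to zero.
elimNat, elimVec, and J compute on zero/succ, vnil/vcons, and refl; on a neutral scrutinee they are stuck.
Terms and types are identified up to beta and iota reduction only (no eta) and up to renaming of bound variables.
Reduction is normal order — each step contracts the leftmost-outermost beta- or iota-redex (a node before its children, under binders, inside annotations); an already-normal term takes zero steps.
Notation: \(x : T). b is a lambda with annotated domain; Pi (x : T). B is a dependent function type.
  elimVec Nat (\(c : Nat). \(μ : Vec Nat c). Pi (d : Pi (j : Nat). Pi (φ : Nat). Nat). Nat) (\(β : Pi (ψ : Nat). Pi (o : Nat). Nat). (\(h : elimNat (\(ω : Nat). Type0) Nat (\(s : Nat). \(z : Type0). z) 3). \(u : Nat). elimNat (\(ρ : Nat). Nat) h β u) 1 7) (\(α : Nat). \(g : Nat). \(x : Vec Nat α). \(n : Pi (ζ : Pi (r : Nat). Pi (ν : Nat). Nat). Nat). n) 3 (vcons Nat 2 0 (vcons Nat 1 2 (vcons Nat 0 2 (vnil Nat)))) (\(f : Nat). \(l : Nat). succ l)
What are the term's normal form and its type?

reduced normal form:
  8
type:
  Nat


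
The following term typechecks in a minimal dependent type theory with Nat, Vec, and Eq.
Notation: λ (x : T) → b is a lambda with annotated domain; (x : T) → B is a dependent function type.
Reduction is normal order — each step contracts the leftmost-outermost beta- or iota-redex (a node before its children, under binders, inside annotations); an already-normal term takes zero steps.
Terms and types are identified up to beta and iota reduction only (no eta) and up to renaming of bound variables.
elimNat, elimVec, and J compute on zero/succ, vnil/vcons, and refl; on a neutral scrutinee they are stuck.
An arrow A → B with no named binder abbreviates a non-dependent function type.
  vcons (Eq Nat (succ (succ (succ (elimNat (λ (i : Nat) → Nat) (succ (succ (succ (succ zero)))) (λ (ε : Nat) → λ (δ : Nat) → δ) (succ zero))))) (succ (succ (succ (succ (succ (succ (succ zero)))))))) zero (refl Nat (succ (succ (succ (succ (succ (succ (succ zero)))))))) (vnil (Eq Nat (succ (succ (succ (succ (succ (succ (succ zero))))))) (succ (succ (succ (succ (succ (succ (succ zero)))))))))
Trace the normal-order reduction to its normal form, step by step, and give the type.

normal-order reduction sequence:
  vcons (Eq Nat (succ (succ (succ (elimNat (λ (i : Nat) → Nat) (succ (succ (succ (succ zero)))) (λ (ε : Nat) → λ (δ : Nat) → δ) (succ zero))))) (succ (succ (succ (succ (succ (succ (succ zero)))))))) zero (refl Nat (succ (succ (succ (succ (succ (succ (succ zero)))))))) (vnil (Eq Nat (succ (succ (succ (succ (succ (succ (succ zero))))))) (succ (succ (succ (succ (succ (succ (succ zero)))))))))
  ~> vcons (Eq Nat (succ (succ (succ ((λ (i : Nat) → λ (ε : Nat) → ε) zero (elimNat (λ (δ : Nat) → Nat) (succ (succ (succ (succ zero)))) (λ (r : Nat) → λ (n : Nat) → n) zero))))) (succ (succ (succ (succ (succ (succ (succ zero)))))))) zero (refl Nat (succ (succ (succ (succ (succ (succ (succ zero)))))))) (vnil (Eq Nat (succ (succ (succ (succ (succ (succ (succ zero))))))) (succ (succ (succ (succ (succ (succ (succ zero)))))))))
  ~> vcons (Eq Nat (succ (succ (succ ((λ (i : Nat) → i) (elimNat (λ (ε : Nat) → Nat) (succ (succ (succ (succ zero)))) (λ (δ : Nat) → λ (r : Nat) → r) zero))))) (succ (succ (succ (succ (succ (succ (succ zero)))))))) zero (refl Nat (succ (succ (succ (succ (succ (succ (succ zero)))))))) (vnil (Eq Nat (succ (succ (succ (succ (succ (succ (succ zero))))))) (succ (succ (succ (succ (succ (succ (succ zero)))))))))
  ~> vcons (Eq Nat (succ (succ (succ (elimNat (λ (i : Nat) → Nat) (succ (succ (succ (succ zero)))) (λ (ε : Nat) → λ (δ : Nat) → δ) zero)))) (succ (succ (succ (succ (succ (succ (succ zero)))))))) zero (refl Nat (succ (succ (succ (succ (succ (succ (succ zero)))))))) (vnil (Eq Nat (succ (succ (succ (succ (succ (succ (succ zero))))))) (succ (succ (succ (succ (succ (succ (succ zero)))))))))
  ~> vcons (Eq Nat (succ (succ (succ (succ (succ (succ (succ zero))))))) (succ (succ (succ (succ (succ (succ (succ zero)))))))) zero (refl Nat (succ (succ (succ (succ (succ (succ (succ zero)))))))) (vnil (Eq Nat (succ (succ (succ (succ (succ (succ (succ zero))))))) (succ (succ (succ (succ (succ (succ (succ zero)))))))))
inferred type:
  Vec (Eq Nat (succ (succ (succ (succ (succ (succ (succ zero))))))) (succ (succ (succ (succ (succ (succ (succ zero)))))))) (succ zero)
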